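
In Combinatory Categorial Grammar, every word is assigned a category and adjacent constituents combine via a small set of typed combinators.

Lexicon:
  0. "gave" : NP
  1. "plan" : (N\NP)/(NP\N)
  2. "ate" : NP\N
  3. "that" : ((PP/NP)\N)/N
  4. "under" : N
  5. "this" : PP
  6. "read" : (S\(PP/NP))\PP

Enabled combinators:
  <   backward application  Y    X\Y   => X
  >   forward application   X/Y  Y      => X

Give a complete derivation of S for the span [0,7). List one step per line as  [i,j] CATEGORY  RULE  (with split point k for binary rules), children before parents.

[0,1] NP  lex  "gave"
[1,2] (N\NP)/(NP\N)  lex  "plan"
[2,3] NP\N  lex  "ate"
[1,3] N\NP  >  k=2
[0,3] N  <  k=1
[3,4] ((PP/NP)\N)/N  lex  "that"
[4,5] N  lex  "under"
[3,5] (PP/NP)\N  >  k=4
[0,5] PP/NP  <  k=3
[5,6] PP  lex  "this"
[6,7] (S\(PP/NP))\PP  lex  "read"
[5,7] S\(PP/NP)  <  k=6
[0,7] S  <  k=5

[0,7] S   <
  [0,5] PP/NP   <
    [0,3] N   <
      [0,1] "gave" : NP
      [1,3] N\NP   >
        [1,2] "plan" : (N\NP)/(NP\N)
        [2,3] "ate" : NP\N
    [3,5] (PP/NP)\N   >
      [3,4] "that" : ((PP/NP)\N)/N
      [4,5] "under" : N
  [5,7] S\(PP/NP)   <
    [5,6] "this" : PP
    [6,7] "read" : (S\(PP/NP))\PP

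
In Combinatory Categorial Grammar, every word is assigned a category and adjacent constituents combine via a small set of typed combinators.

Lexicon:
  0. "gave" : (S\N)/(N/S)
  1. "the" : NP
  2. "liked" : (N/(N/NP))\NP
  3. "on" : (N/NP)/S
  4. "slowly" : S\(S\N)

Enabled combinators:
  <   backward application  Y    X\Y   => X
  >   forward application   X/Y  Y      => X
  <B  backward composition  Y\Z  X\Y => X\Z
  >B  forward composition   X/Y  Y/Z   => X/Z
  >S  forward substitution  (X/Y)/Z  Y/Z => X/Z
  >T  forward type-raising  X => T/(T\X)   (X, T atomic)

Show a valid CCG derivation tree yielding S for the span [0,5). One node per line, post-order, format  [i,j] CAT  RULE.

[0,5] S   <
  [0,4] S\N   >
    [0,1] "gave" : (S\N)/(N/S)
    [1,4] N/S   >B
      [1,3] N/(N/NP)   <
        [1,2] "the" : NP
        [2,3] "liked" : (N/(N/NP))\NP
      [3,4] "on" : (N/NP)/S
  [4,5] "slowly" : S\(S\N)

[0,1] (S\N)/(N/S)  lex  "gave"
[1,2] NP  lex  "the"
[2,3] (N/(N/NP))\NP  lex  "liked"
[1,3] N/(N/NP)  <  k=2
[3,4] (N/NP)/S  lex  "on"
[1,4] N/S  >B  k=3
[0,4] S\N  >  k=1
[4,5] S\(S\N)  lex  "slowly"
[0,5] S  <  k=4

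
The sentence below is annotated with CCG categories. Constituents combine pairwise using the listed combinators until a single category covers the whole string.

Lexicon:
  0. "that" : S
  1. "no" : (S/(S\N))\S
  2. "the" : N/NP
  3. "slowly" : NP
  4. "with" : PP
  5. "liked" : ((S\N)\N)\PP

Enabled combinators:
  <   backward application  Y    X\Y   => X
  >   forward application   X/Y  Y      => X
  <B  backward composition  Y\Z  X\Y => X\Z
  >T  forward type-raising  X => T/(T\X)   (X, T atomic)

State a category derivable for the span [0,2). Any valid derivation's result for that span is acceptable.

[0,6] S   >
  [0,2] S/(S\N)   <
    [0,1] "that" : S
    [1,2] "no" : (S/(S\N))\S
  [2,6] S\N   <
    [2,4] N   >
      [2,3] "the" : N/NP
      [3,4] "slowly" : NP
    [4,6] (S\N)\N   <
      [4,5] "with" : PP
      [5,6] "liked" : ((S\N)\N)\PP

S/(S\N)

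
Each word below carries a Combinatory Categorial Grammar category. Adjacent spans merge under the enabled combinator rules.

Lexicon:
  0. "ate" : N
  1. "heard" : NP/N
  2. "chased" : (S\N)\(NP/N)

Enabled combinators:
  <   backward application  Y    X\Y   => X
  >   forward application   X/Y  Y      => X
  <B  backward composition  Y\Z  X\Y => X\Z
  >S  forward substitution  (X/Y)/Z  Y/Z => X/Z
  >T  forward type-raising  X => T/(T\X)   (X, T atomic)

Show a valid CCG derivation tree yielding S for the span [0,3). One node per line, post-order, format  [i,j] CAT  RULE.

[0,3] S   <
  [0,1] "ate" : N
  [1,3] S\N   <
    [1,2] "heard" : NP/N
    [2,3] "chased" : (S\N)\(NP/N)

[0,1] N  lex  "ate"
[1,2] NP/N  lex  "heard"
[2,3] (S\N)\(NP/N)  lex  "chased"
[1,3] S\N  <  k=2
[0,3] S  <  k=1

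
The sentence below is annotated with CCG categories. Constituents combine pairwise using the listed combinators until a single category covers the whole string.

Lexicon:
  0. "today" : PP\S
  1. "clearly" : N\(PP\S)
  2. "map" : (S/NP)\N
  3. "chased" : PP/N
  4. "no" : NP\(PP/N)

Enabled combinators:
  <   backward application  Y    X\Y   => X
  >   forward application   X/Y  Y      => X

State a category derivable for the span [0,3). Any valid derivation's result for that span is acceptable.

S/NP

[0,5] S   >
  [0,3] S/NP   <
    [0,2] N   <
      [0,1] "today" : PP\S
      [1,2] "clearly" : N\(PP\S)
    [2,3] "map" : (S/NP)\N
  [3,5] NP   <
    [3,4] "chased" : PP/N
    [4,5] "no" : NP\(PP/N)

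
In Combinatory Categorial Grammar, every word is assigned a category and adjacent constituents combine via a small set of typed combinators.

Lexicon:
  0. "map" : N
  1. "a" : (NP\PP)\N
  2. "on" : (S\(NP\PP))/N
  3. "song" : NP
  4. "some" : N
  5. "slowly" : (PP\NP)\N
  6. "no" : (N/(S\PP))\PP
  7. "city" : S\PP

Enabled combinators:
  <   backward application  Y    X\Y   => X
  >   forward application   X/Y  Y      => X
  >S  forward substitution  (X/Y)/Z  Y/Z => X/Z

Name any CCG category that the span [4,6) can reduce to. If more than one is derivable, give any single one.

[0,8] S   <
  [0,2] NP\PP   <
    [0,1] "map" : N
    [1,2] "a" : (NP\PP)\N
  [2,8] S\(NP\PP)   >
    [2,3] "on" : (S\(NP\PP))/N
    [3,8] N   >
      [3,7] N/(S\PP)   <
        [3,6] PP   <
          [3,4] "song" : NP
          [4,6] PP\NP   <
            [4,5] "some" : N
            [5,6] "slowly" : (PP\NP)\N
        [6,7] "no" : (N/(S\PP))\PP
      [7,8] "city" : S\PP

PP\NP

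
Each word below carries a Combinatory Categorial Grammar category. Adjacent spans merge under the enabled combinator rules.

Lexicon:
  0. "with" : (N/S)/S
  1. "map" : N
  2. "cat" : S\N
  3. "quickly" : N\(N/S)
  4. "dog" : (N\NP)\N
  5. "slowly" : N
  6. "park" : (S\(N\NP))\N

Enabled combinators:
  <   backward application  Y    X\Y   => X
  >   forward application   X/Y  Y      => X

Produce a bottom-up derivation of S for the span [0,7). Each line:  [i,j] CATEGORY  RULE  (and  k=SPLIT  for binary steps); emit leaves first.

[0,7] S   <
  [0,5] N\NP   <
    [0,4] N   <
      [0,3] N/S   >
        [0,1] "with" : (N/S)/S
        [1,3] S   <
          [1,2] "map" : N
          [2,3] "cat" : S\N
      [3,4] "quickly" : N\(N/S)
    [4,5] "dog" : (N\NP)\N
  [5,7] S\(N\NP)   <
    [5,6] "slowly" : N
    [6,7] "park" : (S\(N\NP))\N

[0,1] (N/S)/S  lex  "with"
[1,2] N  lex  "map"
[2,3] S\N  lex  "cat"
[1,3] S  <  k=2
[0,3] N/S  >  k=1
[3,4] N\(N/S)  lex  "quickly"
[0,4] N  <  k=3
[4,5] (N\NP)\N  lex  "dog"
[0,5] N\NP  <  k=4
[5,6] N  lex  "slowly"
[6,7] (S\(N\NP))\N  lex  "park"
[5,7] S\(N\NP)  <  k=6
[0,7] S  <  k=5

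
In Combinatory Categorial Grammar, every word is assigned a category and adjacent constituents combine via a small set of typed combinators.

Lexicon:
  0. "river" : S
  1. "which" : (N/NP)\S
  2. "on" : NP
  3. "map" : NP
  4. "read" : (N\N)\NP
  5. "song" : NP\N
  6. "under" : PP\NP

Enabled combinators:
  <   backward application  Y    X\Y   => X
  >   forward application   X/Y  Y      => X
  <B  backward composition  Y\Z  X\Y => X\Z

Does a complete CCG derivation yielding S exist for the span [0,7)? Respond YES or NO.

S (N/NP)\S NP NP (N\N)\NP NP\N PP\NP
CKY chart[0,7] = {PP}; S ∉ chart

NO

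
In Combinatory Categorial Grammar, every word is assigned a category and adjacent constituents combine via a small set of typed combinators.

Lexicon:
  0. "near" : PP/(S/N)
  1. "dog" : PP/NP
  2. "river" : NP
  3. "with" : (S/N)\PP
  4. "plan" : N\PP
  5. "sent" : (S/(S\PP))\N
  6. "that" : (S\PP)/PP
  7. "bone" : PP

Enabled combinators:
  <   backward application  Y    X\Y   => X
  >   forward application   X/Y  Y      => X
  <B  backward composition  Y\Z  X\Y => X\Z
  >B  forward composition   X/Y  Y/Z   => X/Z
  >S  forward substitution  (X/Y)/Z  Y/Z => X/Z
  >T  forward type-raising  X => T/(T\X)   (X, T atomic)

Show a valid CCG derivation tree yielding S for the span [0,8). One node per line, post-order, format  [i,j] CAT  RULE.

[0,1] PP/(S/N)  lex  "near"
[1,2] PP/NP  lex  "dog"
[2,3] NP  lex  "river"
[1,3] PP  >  k=2
[3,4] (S/N)\PP  lex  "with"
[1,4] S/N  <  k=3
[0,4] PP  >  k=1
[4,5] N\PP  lex  "plan"
[0,5] N  <  k=4
[5,6] (S/(S\PP))\N  lex  "sent"
[0,6] S/(S\PP)  <  k=5
[6,7] (S\PP)/PP  lex  "that"
[7,8] PP  lex  "bone"
[6,8] S\PP  >  k=7
[0,8] S  >  k=6

[0,8] S   >
  [0,6] S/(S\PP)   <
    [0,5] N   <
      [0,4] PP   >
        [0,1] "near" : PP/(S/N)
        [1,4] S/N   <
          [1,3] PP   >
            [1,2] "dog" : PP/NP
            [2,3] "river" : NP
          [3,4] "with" : (S/N)\PP
      [4,5] "plan" : N\PP
    [5,6] "sent" : (S/(S\PP))\N
  [6,8] S\PP   >
    [6,7] "that" : (S\PP)/PP
    [7,8] "bone" : PP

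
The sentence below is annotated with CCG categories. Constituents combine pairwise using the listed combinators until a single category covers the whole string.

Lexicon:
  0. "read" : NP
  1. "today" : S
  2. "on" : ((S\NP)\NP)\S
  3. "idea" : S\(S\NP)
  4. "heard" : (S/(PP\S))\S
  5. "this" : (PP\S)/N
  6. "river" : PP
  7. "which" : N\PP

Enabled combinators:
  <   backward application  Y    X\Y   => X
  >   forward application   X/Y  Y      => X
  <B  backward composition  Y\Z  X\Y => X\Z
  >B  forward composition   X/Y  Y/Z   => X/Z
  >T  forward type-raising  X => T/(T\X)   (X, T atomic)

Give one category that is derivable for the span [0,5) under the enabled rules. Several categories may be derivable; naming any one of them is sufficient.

[0,8] S   >
  [0,5] S/(PP\S)   <
    [0,4] S   <
      [0,3] S\NP   <
        [0,1] "read" : NP
        [1,3] (S\NP)\NP   <
          [1,2] "today" : S
          [2,3] "on" : ((S\NP)\NP)\S
      [3,4] "idea" : S\(S\NP)
    [4,5] "heard" : (S/(PP\S))\S
  [5,8] PP\S   >
    [5,6] "this" : (PP\S)/N
    [6,8] N   <
      [6,7] "river" : PP
      [7,8] "which" : N\PP

S/(PP\S)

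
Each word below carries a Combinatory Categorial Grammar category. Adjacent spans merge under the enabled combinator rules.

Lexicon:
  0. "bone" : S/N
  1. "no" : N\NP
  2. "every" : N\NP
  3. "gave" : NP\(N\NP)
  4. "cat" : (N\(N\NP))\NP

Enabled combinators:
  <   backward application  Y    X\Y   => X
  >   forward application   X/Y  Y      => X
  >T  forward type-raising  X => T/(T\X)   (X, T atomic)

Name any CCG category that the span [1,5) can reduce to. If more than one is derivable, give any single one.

[0,5] S   >
  [0,1] "bone" : S/N
  [1,5] N   <
    [1,2] "no" : N\NP
    [2,5] N\(N\NP)   <
      [2,4] NP   <
        [2,3] "every" : N\NP
        [3,4] "gave" : NP\(N\NP)
      [4,5] "cat" : (N\(N\NP))\NP

N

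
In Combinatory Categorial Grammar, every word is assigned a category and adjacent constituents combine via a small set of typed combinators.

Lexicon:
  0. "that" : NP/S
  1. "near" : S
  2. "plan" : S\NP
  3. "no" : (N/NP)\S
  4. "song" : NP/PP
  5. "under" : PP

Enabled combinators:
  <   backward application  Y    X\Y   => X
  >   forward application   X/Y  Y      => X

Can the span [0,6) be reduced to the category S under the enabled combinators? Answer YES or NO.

NO

NP/S S S\NP (N/NP)\S NP/PP PP
CKY chart[0,6] = {N}; S ∉ chart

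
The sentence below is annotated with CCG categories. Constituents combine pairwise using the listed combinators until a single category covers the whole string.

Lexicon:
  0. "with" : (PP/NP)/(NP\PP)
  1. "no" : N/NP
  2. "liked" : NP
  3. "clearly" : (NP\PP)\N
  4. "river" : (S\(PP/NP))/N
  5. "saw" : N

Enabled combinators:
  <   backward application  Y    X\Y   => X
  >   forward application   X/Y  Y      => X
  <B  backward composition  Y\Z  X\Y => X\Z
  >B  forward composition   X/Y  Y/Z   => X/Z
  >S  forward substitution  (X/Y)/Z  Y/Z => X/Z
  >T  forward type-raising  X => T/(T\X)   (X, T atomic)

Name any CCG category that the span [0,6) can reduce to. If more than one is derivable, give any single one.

S

[0,6] S   <
  [0,4] PP/NP   >
    [0,1] "with" : (PP/NP)/(NP\PP)
    [1,4] NP\PP   <
      [1,3] N   >
        [1,2] "no" : N/NP
        [2,3] "liked" : NP
      [3,4] "clearly" : (NP\PP)\N
  [4,6] S\(PP/NP)   >
    [4,5] "river" : (S\(PP/NP))/N
    [5,6] "saw" : N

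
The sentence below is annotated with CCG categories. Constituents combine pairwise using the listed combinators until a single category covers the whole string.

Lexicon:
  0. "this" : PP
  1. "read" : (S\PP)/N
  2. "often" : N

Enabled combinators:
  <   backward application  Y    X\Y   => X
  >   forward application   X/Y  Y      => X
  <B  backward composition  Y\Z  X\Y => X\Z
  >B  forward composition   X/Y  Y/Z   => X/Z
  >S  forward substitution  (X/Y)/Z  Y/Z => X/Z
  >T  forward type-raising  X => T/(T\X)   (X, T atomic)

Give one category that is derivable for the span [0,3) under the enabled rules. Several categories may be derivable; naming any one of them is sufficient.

[0,3] S   >
  [0,1] S/(S\PP)   >T
    [0,1] "this" : PP
  [1,3] S\PP   >
    [1,2] "read" : (S\PP)/N
    [2,3] "often" : N

S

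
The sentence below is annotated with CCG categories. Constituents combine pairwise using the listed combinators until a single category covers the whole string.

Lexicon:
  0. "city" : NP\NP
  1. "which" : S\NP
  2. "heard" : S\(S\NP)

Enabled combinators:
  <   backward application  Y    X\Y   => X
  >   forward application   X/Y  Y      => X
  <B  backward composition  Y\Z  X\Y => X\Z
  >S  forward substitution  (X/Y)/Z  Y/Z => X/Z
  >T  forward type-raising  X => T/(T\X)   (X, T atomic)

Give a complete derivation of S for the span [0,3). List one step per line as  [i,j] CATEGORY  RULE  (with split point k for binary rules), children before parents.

[0,1] NP\NP  lex  "city"
[1,2] S\NP  lex  "which"
[0,2] S\NP  <B  k=1
[2,3] S\(S\NP)  lex  "heard"
[0,3] S  <  k=2

[0,3] S   <
  [0,2] S\NP   <B
    [0,1] "city" : NP\NP
    [1,2] "which" : S\NP
  [2,3] "heard" : S\(S\NP)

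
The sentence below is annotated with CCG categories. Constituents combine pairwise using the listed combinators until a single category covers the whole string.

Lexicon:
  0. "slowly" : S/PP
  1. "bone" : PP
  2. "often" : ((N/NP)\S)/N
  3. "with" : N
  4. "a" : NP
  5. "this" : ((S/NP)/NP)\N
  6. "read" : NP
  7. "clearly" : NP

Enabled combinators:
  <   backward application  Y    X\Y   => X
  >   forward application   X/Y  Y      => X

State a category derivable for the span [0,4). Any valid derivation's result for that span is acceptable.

[0,8] S   >
  [0,7] S/NP   >
    [0,6] (S/NP)/NP   <
      [0,5] N   >
        [0,4] N/NP   <
          [0,2] S   >
            [0,1] "slowly" : S/PP
            [1,2] "bone" : PP
          [2,4] (N/NP)\S   >
            [2,3] "often" : ((N/NP)\S)/N
            [3,4] "with" : N
        [4,5] "a" : NP
      [5,6] "this" : ((S/NP)/NP)\N
    [6,7] "read" : NP
  [7,8] "clearly" : NP

N/NP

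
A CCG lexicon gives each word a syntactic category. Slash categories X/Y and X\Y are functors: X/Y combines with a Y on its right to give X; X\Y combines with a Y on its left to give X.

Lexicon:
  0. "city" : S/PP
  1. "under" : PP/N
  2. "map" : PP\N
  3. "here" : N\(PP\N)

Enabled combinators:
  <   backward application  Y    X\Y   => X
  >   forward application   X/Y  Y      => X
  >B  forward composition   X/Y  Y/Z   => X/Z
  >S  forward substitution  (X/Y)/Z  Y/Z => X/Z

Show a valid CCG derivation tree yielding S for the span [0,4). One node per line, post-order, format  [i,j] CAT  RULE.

[0,1] S/PP  lex  "city"
[1,2] PP/N  lex  "under"
[2,3] PP\N  lex  "map"
[3,4] N\(PP\N)  lex  "here"
[2,4] N  <  k=3
[1,4] PP  >  k=2
[0,4] S  >  k=1

[0,4] S   >
  [0,1] "city" : S/PP
  [1,4] PP   >
    [1,2] "under" : PP/N
    [2,4] N   <
      [2,3] "map" : PP\N
      [3,4] "here" : N\(PP\N)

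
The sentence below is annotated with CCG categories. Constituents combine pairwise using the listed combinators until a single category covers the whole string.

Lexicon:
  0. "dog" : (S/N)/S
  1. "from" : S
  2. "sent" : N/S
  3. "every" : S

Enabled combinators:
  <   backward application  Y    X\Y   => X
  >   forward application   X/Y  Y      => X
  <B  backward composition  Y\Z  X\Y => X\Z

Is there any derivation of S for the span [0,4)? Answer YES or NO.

[0,4] S   >
  [0,2] S/N   >
    [0,1] "dog" : (S/N)/S
    [1,2] "from" : S
  [2,4] N   >
    [2,3] "sent" : N/S
    [3,4] "every" : S

YES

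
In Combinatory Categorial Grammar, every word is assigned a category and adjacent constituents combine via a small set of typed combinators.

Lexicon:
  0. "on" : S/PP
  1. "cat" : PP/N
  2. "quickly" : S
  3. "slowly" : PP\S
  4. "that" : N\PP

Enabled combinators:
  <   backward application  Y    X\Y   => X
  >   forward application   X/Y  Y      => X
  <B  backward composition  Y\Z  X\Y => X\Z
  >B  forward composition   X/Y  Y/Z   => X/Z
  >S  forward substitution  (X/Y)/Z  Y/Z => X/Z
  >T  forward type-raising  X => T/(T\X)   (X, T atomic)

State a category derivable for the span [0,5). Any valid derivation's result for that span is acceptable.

S

[0,5] S   >
  [0,2] S/N   >B
    [0,1] "on" : S/PP
    [1,2] "cat" : PP/N
  [2,5] N   <
    [2,4] PP   <
      [2,3] "quickly" : S
      [3,4] "slowly" : PP\S
    [4,5] "that" : N\PP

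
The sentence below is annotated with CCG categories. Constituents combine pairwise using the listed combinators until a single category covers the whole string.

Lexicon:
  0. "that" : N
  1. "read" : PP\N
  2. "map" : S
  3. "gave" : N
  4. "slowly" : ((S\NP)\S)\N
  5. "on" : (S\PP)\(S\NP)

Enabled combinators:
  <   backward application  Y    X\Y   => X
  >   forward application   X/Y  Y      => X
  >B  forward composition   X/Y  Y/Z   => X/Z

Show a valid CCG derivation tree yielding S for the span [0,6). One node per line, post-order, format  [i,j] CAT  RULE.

[0,6] S   <
  [0,2] PP   <
    [0,1] "that" : N
    [1,2] "read" : PP\N
  [2,6] S\PP   <
    [2,5] S\NP   <
      [2,3] "map" : S
      [3,5] (S\NP)\S   <
        [3,4] "gave" : N
        [4,5] "slowly" : ((S\NP)\S)\N
    [5,6] "on" : (S\PP)\(S\NP)

[0,1] N  lex  "that"
[1,2] PP\N  lex  "read"
[0,2] PP  <  k=1
[2,3] S  lex  "map"
[3,4] N  lex  "gave"
[4,5] ((S\NP)\S)\N  lex  "slowly"
[3,5] (S\NP)\S  <  k=4
[2,5] S\NP  <  k=3
[5,6] (S\PP)\(S\NP)  lex  "on"
[2,6] S\PP  <  k=5
[0,6] S  <  k=2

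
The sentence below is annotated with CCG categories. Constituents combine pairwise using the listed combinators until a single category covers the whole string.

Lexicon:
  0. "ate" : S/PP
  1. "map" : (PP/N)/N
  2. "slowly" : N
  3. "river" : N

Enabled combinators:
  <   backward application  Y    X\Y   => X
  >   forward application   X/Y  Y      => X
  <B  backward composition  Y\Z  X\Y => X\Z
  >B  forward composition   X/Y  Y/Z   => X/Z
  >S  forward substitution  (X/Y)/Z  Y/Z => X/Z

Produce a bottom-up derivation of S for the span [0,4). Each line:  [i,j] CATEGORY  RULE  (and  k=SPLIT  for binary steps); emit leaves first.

[0,4] S   >
  [0,1] "ate" : S/PP
  [1,4] PP   >
    [1,3] PP/N   >
      [1,2] "map" : (PP/N)/N
      [2,3] "slowly" : N
    [3,4] "river" : N

[0,1] S/PP  lex  "ate"
[1,2] (PP/N)/N  lex  "map"
[2,3] N  lex  "slowly"
[1,3] PP/N  >  k=2
[3,4] N  lex  "river"
[1,4] PP  >  k=3
[0,4] S  >  k=1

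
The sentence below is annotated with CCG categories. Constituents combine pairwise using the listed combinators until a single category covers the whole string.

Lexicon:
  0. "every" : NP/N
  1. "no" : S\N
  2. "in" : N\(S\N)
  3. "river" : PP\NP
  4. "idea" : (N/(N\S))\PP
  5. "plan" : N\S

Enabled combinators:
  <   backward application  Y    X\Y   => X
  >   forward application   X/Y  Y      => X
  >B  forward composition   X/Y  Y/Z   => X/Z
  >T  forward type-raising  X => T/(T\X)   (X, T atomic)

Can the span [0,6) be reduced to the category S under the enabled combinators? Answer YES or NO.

NP/N S\N N\(S\N) PP\NP (N/(N\S))\PP N\S
CKY chart[0,6] = {N, N/(N\N), NP/(NP\N), PP/(PP\N), S/(S\N)}; S ∉ chart

NO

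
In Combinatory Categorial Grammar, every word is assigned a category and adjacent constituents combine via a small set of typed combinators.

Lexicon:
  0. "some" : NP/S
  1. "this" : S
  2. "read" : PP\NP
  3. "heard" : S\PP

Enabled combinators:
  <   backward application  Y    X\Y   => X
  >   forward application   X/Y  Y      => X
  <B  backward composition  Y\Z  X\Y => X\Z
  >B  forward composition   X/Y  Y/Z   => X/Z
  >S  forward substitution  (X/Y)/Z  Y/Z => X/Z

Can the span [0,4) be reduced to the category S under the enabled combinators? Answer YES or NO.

[0,4] S   <
  [0,2] NP   >
    [0,1] "some" : NP/S
    [1,2] "this" : S
  [2,4] S\NP   <B
    [2,3] "read" : PP\NP
    [3,4] "heard" : S\PP

YES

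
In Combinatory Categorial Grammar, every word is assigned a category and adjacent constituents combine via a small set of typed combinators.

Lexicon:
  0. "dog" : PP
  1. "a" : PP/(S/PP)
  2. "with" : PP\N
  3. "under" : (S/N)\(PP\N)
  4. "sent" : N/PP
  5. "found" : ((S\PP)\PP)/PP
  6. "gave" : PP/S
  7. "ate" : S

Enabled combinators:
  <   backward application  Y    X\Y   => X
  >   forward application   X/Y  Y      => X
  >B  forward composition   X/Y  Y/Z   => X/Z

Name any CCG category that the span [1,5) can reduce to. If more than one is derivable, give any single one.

PP

[0,8] S   <
  [0,1] "dog" : PP
  [1,8] S\PP   <
    [1,5] PP   >
      [1,2] "a" : PP/(S/PP)
      [2,5] S/PP   >B
        [2,4] S/N   <
          [2,3] "with" : PP\N
          [3,4] "under" : (S/N)\(PP\N)
        [4,5] "sent" : N/PP
    [5,8] (S\PP)\PP   >
      [5,6] "found" : ((S\PP)\PP)/PP
      [6,8] PP   >
        [6,7] "gave" : PP/S
        [7,8] "ate" : S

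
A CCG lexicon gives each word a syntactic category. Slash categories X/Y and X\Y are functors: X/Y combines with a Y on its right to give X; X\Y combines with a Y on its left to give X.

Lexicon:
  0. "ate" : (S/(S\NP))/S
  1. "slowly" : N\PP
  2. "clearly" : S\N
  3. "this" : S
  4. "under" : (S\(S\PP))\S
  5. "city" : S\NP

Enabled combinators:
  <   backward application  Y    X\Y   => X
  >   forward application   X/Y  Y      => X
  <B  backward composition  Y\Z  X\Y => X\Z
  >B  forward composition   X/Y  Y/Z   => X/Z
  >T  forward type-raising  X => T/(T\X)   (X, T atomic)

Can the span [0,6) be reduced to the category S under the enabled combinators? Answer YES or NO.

YES

[0,6] S   >
  [0,5] S/(S\NP)   >
    [0,1] "ate" : (S/(S\NP))/S
    [1,5] S   <
      [1,3] S\PP   <B
        [1,2] "slowly" : N\PP
        [2,3] "clearly" : S\N
      [3,5] S\(S\PP)   <
        [3,4] "this" : S
        [4,5] "under" : (S\(S\PP))\S
  [5,6] "city" : S\NP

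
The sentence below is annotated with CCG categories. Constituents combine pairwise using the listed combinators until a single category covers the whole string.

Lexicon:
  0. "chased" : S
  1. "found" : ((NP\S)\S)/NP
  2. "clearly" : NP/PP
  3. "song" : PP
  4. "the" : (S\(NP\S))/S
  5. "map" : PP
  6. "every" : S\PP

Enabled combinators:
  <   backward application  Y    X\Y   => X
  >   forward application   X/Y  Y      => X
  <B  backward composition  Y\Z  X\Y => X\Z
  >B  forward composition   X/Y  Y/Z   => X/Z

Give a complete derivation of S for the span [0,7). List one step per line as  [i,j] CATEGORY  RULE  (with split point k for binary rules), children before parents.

[0,7] S   <
  [0,4] NP\S   <
    [0,1] "chased" : S
    [1,4] (NP\S)\S   >
      [1,2] "found" : ((NP\S)\S)/NP
      [2,4] NP   >
        [2,3] "clearly" : NP/PP
        [3,4] "song" : PP
  [4,7] S\(NP\S)   >
    [4,5] "the" : (S\(NP\S))/S
    [5,7] S   <
      [5,6] "map" : PP
      [6,7] "every" : S\PP

[0,1] S  lex  "chased"
[1,2] ((NP\S)\S)/NP  lex  "found"
[2,3] NP/PP  lex  "clearly"
[3,4] PP  lex  "song"
[2,4] NP  >  k=3
[1,4] (NP\S)\S  >  k=2
[0,4] NP\S  <  k=1
[4,5] (S\(NP\S))/S  lex  "the"
[5,6] PP  lex  "map"
[6,7] S\PP  lex  "every"
[5,7] S  <  k=6
[4,7] S\(NP\S)  >  k=5
[0,7] S  <  k=4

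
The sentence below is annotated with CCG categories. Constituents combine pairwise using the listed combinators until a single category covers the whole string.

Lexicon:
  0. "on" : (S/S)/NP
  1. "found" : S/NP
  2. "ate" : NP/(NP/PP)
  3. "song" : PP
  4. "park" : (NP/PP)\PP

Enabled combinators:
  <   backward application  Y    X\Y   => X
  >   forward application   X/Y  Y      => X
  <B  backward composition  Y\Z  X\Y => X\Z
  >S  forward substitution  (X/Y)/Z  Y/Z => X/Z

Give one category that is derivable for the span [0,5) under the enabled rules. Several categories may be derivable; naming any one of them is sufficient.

S

[0,5] S   >
  [0,2] S/NP   >S
    [0,1] "on" : (S/S)/NP
    [1,2] "found" : S/NP
  [2,5] NP   >
    [2,3] "ate" : NP/(NP/PP)
    [3,5] NP/PP   <
      [3,4] "song" : PP
      [4,5] "park" : (NP/PP)\PP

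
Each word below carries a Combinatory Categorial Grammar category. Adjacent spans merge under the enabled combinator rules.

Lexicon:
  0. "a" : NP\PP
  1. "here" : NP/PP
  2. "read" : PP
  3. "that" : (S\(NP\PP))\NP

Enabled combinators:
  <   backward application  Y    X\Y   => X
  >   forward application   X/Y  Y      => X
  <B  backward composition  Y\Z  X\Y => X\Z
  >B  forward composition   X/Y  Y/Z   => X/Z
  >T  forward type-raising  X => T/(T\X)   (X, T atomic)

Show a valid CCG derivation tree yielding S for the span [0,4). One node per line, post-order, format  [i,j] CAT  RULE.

[0,1] NP\PP  lex  "a"
[1,2] NP/PP  lex  "here"
[2,3] PP  lex  "read"
[1,3] NP  >  k=2
[3,4] (S\(NP\PP))\NP  lex  "that"
[1,4] S\(NP\PP)  <  k=3
[0,4] S  <  k=1

[0,4] S   <
  [0,1] "a" : NP\PP
  [1,4] S\(NP\PP)   <
    [1,3] NP   >
      [1,2] "here" : NP/PP
      [2,3] "read" : PP
    [3,4] "that" : (S\(NP\PP))\NP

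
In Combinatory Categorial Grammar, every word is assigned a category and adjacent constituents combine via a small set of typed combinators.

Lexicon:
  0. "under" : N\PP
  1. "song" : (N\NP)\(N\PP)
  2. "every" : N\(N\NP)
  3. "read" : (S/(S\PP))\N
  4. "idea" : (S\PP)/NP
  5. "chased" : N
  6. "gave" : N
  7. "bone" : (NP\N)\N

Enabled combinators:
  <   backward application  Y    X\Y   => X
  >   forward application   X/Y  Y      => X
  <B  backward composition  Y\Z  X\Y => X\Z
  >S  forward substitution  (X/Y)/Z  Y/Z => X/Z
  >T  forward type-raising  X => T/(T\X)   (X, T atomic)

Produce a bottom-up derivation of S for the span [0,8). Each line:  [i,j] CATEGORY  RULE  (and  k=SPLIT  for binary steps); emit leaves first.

[0,8] S   >
  [0,4] S/(S\PP)   <
    [0,3] N   <
      [0,2] N\NP   <
        [0,1] "under" : N\PP
        [1,2] "song" : (N\NP)\(N\PP)
      [2,3] "every" : N\(N\NP)
    [3,4] "read" : (S/(S\PP))\N
  [4,8] S\PP   >
    [4,5] "idea" : (S\PP)/NP
    [5,8] NP   >
      [5,6] NP/(NP\N)   >T
        [5,6] "chased" : N
      [6,8] NP\N   <
        [6,7] "gave" : N
        [7,8] "bone" : (NP\N)\N

[0,1] N\PP  lex  "under"
[1,2] (N\NP)\(N\PP)  lex  "song"
[0,2] N\NP  <  k=1
[2,3] N\(N\NP)  lex  "every"
[0,3] N  <  k=2
[3,4] (S/(S\PP))\N  lex  "read"
[0,4] S/(S\PP)  <  k=3
[4,5] (S\PP)/NP  lex  "idea"
[5,6] N  lex  "chased"
[5,6] NP/(NP\N)  >T
[6,7] N  lex  "gave"
[7,8] (NP\N)\N  lex  "bone"
[6,8] NP\N  <  k=7
[5,8] NP  >  k=6
[4,8] S\PP  >  k=5
[0,8] S  >  k=4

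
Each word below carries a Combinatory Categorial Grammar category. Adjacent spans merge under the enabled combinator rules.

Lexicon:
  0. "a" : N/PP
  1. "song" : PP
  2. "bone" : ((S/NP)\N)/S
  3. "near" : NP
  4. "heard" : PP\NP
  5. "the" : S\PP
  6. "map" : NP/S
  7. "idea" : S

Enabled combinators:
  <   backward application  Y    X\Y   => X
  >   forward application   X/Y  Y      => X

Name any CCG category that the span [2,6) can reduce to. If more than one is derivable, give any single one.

(S/NP)\N

[0,8] S   >
  [0,6] S/NP   <
    [0,2] N   >
      [0,1] "a" : N/PP
      [1,2] "song" : PP
    [2,6] (S/NP)\N   >
      [2,3] "bone" : ((S/NP)\N)/S
      [3,6] S   <
        [3,5] PP   <
          [3,4] "near" : NP
          [4,5] "heard" : PP\NP
        [5,6] "the" : S\PP
  [6,8] NP   >
    [6,7] "map" : NP/S
    [7,8] "idea" : S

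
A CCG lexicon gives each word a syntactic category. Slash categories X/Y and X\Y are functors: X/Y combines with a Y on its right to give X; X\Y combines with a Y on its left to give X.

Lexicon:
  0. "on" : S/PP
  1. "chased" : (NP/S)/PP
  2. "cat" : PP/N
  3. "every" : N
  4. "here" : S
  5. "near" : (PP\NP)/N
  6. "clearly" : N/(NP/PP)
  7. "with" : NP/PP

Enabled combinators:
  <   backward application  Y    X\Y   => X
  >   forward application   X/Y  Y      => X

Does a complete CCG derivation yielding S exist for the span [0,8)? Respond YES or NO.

YES

[0,8] S   >
  [0,1] "on" : S/PP
  [1,8] PP   <
    [1,5] NP   >
      [1,4] NP/S   >
        [1,2] "chased" : (NP/S)/PP
        [2,4] PP   >
          [2,3] "cat" : PP/N
          [3,4] "every" : N
      [4,5] "here" : S
    [5,8] PP\NP   >
      [5,6] "near" : (PP\NP)/N
      [6,8] N   >
        [6,7] "clearly" : N/(NP/PP)
        [7,8] "with" : NP/PP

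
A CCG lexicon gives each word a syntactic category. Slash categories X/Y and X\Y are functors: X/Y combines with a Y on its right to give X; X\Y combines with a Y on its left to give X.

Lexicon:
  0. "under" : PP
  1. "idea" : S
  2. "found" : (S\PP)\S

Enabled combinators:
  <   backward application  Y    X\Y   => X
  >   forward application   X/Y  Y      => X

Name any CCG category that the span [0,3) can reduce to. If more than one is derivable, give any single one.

S

[0,3] S   <
  [0,1] "under" : PP
  [1,3] S\PP   <
    [1,2] "idea" : S
    [2,3] "found" : (S\PP)\S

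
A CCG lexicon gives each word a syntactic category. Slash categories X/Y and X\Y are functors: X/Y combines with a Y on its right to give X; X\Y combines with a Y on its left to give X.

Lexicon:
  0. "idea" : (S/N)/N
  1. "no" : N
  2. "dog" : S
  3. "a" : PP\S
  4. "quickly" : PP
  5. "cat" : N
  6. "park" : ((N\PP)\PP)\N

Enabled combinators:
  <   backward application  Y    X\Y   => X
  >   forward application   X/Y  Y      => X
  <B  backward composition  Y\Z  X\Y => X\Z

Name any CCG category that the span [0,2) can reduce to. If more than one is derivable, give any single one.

S/N

[0,7] S   >
  [0,2] S/N   >
    [0,1] "idea" : (S/N)/N
    [1,2] "no" : N
  [2,7] N   <
    [2,4] PP   <
      [2,3] "dog" : S
      [3,4] "a" : PP\S
    [4,7] N\PP   <
      [4,5] "quickly" : PP
      [5,7] (N\PP)\PP   <
        [5,6] "cat" : N
        [6,7] "park" : ((N\PP)\PP)\N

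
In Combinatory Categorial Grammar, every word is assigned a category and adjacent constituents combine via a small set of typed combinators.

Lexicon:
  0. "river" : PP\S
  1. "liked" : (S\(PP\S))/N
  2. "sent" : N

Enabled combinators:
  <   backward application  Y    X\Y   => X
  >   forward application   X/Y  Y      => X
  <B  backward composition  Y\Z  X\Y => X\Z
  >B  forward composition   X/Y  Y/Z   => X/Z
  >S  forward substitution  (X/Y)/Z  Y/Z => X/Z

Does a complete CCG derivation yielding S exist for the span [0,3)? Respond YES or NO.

[0,3] S   <
  [0,1] "river" : PP\S
  [1,3] S\(PP\S)   >
    [1,2] "liked" : (S\(PP\S))/N
    [2,3] "sent" : N

YES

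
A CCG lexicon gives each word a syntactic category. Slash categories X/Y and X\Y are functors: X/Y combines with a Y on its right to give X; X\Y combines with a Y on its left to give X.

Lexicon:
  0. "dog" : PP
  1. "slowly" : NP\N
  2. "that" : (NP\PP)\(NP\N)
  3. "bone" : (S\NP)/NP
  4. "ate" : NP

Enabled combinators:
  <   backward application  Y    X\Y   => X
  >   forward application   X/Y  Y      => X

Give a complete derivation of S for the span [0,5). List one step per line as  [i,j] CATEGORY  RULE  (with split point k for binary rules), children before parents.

[0,5] S   <
  [0,3] NP   <
    [0,1] "dog" : PP
    [1,3] NP\PP   <
      [1,2] "slowly" : NP\N
      [2,3] "that" : (NP\PP)\(NP\N)
  [3,5] S\NP   >
    [3,4] "bone" : (S\NP)/NP
    [4,5] "ate" : NP

[0,1] PP  lex  "dog"
[1,2] NP\N  lex  "slowly"
[2,3] (NP\PP)\(NP\N)  lex  "that"
[1,3] NP\PP  <  k=2
[0,3] NP  <  k=1
[3,4] (S\NP)/NP  lex  "bone"
[4,5] NP  lex  "ate"
[3,5] S\NP  >  k=4
[0,5] S  <  k=3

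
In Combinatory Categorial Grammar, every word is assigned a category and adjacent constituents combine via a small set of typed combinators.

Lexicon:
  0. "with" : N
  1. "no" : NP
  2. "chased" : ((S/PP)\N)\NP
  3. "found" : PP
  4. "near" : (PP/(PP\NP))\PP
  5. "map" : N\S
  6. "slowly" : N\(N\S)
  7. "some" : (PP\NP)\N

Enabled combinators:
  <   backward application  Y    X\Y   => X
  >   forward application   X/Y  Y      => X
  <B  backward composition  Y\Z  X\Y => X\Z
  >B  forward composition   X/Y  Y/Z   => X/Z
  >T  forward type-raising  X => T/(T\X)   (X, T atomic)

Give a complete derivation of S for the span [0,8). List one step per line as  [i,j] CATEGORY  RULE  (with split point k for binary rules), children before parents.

[0,8] S   >
  [0,3] S/PP   <
    [0,1] "with" : N
    [1,3] (S/PP)\N   <
      [1,2] "no" : NP
      [2,3] "chased" : ((S/PP)\N)\NP
  [3,8] PP   >
    [3,5] PP/(PP\NP)   <
      [3,4] "found" : PP
      [4,5] "near" : (PP/(PP\NP))\PP
    [5,8] PP\NP   <
      [5,7] N   <
        [5,6] "map" : N\S
        [6,7] "slowly" : N\(N\S)
      [7,8] "some" : (PP\NP)\N

[0,1] N  lex  "with"
[1,2] NP  lex  "no"
[2,3] ((S/PP)\N)\NP  lex  "chased"
[1,3] (S/PP)\N  <  k=2
[0,3] S/PP  <  k=1
[3,4] PP  lex  "found"
[4,5] (PP/(PP\NP))\PP  lex  "near"
[3,5] PP/(PP\NP)  <  k=4
[5,6] N\S  lex  "map"
[6,7] N\(N\S)  lex  "slowly"
[5,7] N  <  k=6
[7,8] (PP\NP)\N  lex  "some"
[5,8] PP\NP  <  k=7
[3,8] PP  >  k=5
[0,8] S  >  k=3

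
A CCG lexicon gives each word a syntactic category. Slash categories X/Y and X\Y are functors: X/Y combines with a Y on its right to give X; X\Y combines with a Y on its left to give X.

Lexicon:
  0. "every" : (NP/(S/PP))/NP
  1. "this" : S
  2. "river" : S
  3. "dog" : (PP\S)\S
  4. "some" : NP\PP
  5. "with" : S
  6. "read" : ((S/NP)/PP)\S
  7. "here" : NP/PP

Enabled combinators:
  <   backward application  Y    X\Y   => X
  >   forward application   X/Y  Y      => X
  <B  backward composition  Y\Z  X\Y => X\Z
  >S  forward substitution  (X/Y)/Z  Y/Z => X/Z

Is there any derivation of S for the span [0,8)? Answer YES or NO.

NO

(NP/(S/PP))/NP S S (PP\S)\S NP\PP S ((S/NP)/PP)\S NP/PP
CKY chart[0,8] = {NP}; S ∉ chart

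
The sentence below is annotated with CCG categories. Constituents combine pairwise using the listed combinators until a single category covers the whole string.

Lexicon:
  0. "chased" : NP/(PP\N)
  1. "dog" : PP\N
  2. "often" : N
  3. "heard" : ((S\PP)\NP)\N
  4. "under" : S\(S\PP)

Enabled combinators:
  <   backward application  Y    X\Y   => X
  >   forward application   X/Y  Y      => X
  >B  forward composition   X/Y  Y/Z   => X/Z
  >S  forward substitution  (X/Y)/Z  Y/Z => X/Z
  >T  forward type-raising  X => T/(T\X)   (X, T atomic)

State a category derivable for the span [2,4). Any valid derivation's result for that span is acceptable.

[0,5] S   <
  [0,4] S\PP   <
    [0,2] NP   >
      [0,1] "chased" : NP/(PP\N)
      [1,2] "dog" : PP\N
    [2,4] (S\PP)\NP   <
      [2,3] "often" : N
      [3,4] "heard" : ((S\PP)\NP)\N
  [4,5] "under" : S\(S\PP)

(S\PP)\NP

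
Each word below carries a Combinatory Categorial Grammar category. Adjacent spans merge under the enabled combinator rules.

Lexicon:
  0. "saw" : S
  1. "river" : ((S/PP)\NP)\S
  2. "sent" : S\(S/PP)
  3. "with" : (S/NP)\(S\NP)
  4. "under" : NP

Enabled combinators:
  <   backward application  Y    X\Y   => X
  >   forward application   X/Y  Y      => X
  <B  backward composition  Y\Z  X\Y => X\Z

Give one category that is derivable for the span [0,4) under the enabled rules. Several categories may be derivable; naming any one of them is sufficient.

[0,5] S   >
  [0,4] S/NP   <
    [0,3] S\NP   <B
      [0,2] (S/PP)\NP   <
        [0,1] "saw" : S
        [1,2] "river" : ((S/PP)\NP)\S
      [2,3] "sent" : S\(S/PP)
    [3,4] "with" : (S/NP)\(S\NP)
  [4,5] "under" : NP

S/NP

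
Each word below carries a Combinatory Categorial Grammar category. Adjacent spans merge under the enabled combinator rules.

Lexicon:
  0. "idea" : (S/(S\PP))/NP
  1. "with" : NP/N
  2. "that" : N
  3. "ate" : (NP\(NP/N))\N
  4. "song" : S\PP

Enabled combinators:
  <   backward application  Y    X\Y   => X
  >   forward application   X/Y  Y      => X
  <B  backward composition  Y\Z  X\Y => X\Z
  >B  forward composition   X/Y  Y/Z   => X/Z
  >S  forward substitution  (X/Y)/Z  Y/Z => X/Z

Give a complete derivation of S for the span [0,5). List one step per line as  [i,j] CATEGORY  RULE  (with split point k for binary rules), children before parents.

[0,1] (S/(S\PP))/NP  lex  "idea"
[1,2] NP/N  lex  "with"
[2,3] N  lex  "that"
[3,4] (NP\(NP/N))\N  lex  "ate"
[2,4] NP\(NP/N)  <  k=3
[1,4] NP  <  k=2
[0,4] S/(S\PP)  >  k=1
[4,5] S\PP  lex  "song"
[0,5] S  >  k=4

[0,5] S   >
  [0,4] S/(S\PP)   >
    [0,1] "idea" : (S/(S\PP))/NP
    [1,4] NP   <
      [1,2] "with" : NP/N
      [2,4] NP\(NP/N)   <
        [2,3] "that" : N
        [3,4] "ate" : (NP\(NP/N))\N
  [4,5] "song" : S\PP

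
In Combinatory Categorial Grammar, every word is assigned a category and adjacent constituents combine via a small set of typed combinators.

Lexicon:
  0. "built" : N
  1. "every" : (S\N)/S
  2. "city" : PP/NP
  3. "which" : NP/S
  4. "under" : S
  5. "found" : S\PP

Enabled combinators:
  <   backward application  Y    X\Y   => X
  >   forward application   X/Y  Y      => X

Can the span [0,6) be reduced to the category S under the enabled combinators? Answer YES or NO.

YES

[0,6] S   <
  [0,1] "built" : N
  [1,6] S\N   >
    [1,2] "every" : (S\N)/S
    [2,6] S   <
      [2,5] PP   >
        [2,3] "city" : PP/NP
        [3,5] NP   >
          [3,4] "which" : NP/S
          [4,5] "under" : S
      [5,6] "found" : S\PP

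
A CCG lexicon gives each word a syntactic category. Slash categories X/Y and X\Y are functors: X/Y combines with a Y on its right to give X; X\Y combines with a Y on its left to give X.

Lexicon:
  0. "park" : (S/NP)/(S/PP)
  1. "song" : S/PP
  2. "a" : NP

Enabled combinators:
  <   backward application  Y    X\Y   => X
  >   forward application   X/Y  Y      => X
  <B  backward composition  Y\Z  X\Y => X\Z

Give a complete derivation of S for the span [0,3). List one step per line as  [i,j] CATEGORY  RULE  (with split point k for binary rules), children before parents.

[0,3] S   >
  [0,2] S/NP   >
    [0,1] "park" : (S/NP)/(S/PP)
    [1,2] "song" : S/PP
  [2,3] "a" : NP

[0,1] (S/NP)/(S/PP)  lex  "park"
[1,2] S/PP  lex  "song"
[0,2] S/NP  >  k=1
[2,3] NP  lex  "a"
[0,3] S  >  k=2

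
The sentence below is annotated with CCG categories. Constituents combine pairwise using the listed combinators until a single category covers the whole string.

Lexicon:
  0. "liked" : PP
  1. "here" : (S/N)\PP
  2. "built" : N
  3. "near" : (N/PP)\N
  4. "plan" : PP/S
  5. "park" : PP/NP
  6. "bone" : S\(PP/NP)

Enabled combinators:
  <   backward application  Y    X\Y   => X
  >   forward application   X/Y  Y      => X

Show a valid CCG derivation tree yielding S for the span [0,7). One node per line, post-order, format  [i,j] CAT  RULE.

[0,7] S   >
  [0,2] S/N   <
    [0,1] "liked" : PP
    [1,2] "here" : (S/N)\PP
  [2,7] N   >
    [2,4] N/PP   <
      [2,3] "built" : N
      [3,4] "near" : (N/PP)\N
    [4,7] PP   >
      [4,5] "plan" : PP/S
      [5,7] S   <
        [5,6] "park" : PP/NP
        [6,7] "bone" : S\(PP/NP)

[0,1] PP  lex  "liked"
[1,2] (S/N)\PP  lex  "here"
[0,2] S/N  <  k=1
[2,3] N  lex  "built"
[3,4] (N/PP)\N  lex  "near"
[2,4] N/PP  <  k=3
[4,5] PP/S  lex  "plan"
[5,6] PP/NP  lex  "park"
[6,7] S\(PP/NP)  lex  "bone"
[5,7] S  <  k=6
[4,7] PP  >  k=5
[2,7] N  >  k=4
[0,7] S  >  k=2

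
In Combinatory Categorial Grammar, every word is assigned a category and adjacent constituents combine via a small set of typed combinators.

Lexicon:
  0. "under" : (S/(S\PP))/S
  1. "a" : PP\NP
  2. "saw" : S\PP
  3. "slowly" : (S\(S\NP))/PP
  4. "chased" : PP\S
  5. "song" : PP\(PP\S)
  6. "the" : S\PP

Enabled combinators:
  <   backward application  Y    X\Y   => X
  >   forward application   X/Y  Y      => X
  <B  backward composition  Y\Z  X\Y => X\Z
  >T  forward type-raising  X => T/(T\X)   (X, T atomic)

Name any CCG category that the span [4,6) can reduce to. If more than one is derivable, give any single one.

PP

[0,7] S   >
  [0,6] S/(S\PP)   >
    [0,1] "under" : (S/(S\PP))/S
    [1,6] S   <
      [1,3] S\NP   <B
        [1,2] "a" : PP\NP
        [2,3] "saw" : S\PP
      [3,6] S\(S\NP)   >
        [3,4] "slowly" : (S\(S\NP))/PP
        [4,6] PP   <
          [4,5] "chased" : PP\S
          [5,6] "song" : PP\(PP\S)
  [6,7] "the" : S\PP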